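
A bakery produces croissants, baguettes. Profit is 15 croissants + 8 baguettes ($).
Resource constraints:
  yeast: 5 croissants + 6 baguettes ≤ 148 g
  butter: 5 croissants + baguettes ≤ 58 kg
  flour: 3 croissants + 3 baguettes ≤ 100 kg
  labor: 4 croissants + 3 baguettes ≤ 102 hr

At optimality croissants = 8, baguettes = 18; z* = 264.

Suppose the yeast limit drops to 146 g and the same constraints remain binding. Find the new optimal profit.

262

Check each constraint at x*: yeast 148/148 (tight); butter 58/58 (tight); flour 78/100 (slack 22); labor 86/102 (slack 16).
Since flour, labor are not tight, their duals are 0.
Dual feasibility on the basic columns requires 5·y_yeast + 5·y_butter = 15, 6·y_yeast + 1·y_butter = 8.
→ y_yeast = 1 and y_butter = 2.
Δz = y_yeast·Δb = 1 × (-2) = -2, so new z* = 264 − 2 = 262.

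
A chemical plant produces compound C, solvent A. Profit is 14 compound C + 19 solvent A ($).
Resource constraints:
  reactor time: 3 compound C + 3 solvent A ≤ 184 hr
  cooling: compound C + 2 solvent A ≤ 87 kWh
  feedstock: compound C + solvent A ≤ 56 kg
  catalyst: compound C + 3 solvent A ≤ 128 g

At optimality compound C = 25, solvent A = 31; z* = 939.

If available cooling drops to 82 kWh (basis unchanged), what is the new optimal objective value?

Binding: cooling and feedstock. Non-binding: reactor time (16 unused), catalyst (10 unused).
Slack constraints have shadow price 0 (complementary slackness).
The binding rows give the dual system: 1·y_cooling + 1·y_feedstock = 14 and 2·y_cooling + 1·y_feedstock = 19.
Solving: y_cooling = 5, y_feedstock = 9.
Δz = y_cooling·Δb = 5 × (-5) = -25, so new z* = 939 − 25 = 914.

914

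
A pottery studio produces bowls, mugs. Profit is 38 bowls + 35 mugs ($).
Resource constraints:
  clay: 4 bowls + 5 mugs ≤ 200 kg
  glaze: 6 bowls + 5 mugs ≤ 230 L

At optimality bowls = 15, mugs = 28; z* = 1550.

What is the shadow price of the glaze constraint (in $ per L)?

At the optimum: clay uses 200 of 200 (binding); glaze uses 230 of 230 (binding).
The binding rows give the dual system: 4·y_clay + 6·y_glaze = 38 and 5·y_clay + 5·y_glaze = 35.
→ y_clay = 2 and y_glaze = 5.
Shadow price of glaze = 5.

5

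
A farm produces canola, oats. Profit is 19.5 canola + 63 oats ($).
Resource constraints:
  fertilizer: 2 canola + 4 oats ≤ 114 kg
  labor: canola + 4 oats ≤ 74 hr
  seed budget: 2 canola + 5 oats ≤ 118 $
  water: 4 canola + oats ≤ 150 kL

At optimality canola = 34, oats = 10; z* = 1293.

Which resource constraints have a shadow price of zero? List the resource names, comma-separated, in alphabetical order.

fertilizer, water

fertilizer: 108/114 (slack 6)
labor: 74/74 (binding)
seed budget: 118/118 (binding)
water: 146/150 (slack 4)
By complementary slackness, a constraint with positive slack has shadow price 0 → fertilizer, water.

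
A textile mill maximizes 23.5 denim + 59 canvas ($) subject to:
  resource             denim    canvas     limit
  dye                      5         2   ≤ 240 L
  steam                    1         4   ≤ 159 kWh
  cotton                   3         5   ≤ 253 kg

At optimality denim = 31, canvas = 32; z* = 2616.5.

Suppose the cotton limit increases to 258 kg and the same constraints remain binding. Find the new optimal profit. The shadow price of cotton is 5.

2641.5

Δb = 5, so new z* = 2616.5 + (5)·(5) = 2616.5 + 25 = 2641.5.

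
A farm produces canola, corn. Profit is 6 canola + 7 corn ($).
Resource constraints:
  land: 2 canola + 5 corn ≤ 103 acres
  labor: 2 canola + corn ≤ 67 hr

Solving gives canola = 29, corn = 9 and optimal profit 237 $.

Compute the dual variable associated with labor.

2

Check each constraint at x*: land 103/103 (tight); labor 67/67 (tight).
Dual feasibility on the basic columns requires 2·y_land + 2·y_labor = 6, 5·y_land + 1·y_labor = 7.
Solving: y_land = 1, y_labor = 2.
Shadow price of labor = 2.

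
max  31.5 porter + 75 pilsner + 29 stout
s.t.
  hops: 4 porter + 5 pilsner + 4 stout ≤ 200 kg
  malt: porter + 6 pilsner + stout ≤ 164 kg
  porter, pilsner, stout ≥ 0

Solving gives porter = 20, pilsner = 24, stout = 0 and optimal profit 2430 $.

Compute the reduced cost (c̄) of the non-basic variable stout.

Both hops and malt are binding at x*.
From A_Bᵀ y = c: 4·y_hops + 1·y_malt = 31.5; 5·y_hops + 6·y_malt = 75.
→ y_hops = 6 and y_malt = 7.5.
Reduced cost of stout: c₃ − yᵀa₃ = 29 − (6·4 + 7.5·1) = 29 − 31.5 = -2.5.

-2.5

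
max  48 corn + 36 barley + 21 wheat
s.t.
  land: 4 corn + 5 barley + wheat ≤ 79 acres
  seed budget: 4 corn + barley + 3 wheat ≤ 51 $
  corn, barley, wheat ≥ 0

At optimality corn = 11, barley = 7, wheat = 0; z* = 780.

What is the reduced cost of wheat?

Check each constraint at x*: land 79/79 (tight); seed budget 51/51 (tight).
The binding rows give the dual system: 4·y_land + 4·y_seed budget = 48 and 5·y_land + 1·y_seed budget = 36.
Solving: y_land = 6, y_seed budget = 6.
Reduced cost of wheat: c₃ − yᵀa₃ = 21 − (6·1 + 6·3) = 21 − 24 = -3.

-3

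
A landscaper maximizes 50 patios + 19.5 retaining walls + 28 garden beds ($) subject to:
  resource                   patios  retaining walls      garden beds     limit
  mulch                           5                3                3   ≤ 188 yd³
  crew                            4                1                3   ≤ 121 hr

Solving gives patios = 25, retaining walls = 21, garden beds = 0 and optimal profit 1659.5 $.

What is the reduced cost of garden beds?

At the optimum: mulch uses 188 of 188 (binding); crew uses 121 of 121 (binding).
Dual feasibility on the basic columns requires 5·y_mulch + 4·y_crew = 50, 3·y_mulch + 1·y_crew = 19.5.
→ y_mulch = 4 and y_crew = 7.5.
Reduced cost of garden beds: c₃ − yᵀa₃ = 28 − (4·3 + 7.5·3) = 28 − 34.5 = -6.5.

-6.5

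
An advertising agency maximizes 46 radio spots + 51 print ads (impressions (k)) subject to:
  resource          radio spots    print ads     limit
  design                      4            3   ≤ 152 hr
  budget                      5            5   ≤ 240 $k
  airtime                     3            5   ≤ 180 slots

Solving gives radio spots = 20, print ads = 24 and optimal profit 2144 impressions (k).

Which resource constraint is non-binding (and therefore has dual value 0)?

budget

design: 152/152 (binding)
budget: 220/240 (slack 20)
airtime: 180/180 (binding)
By complementary slackness, a constraint with positive slack has shadow price 0 → budget.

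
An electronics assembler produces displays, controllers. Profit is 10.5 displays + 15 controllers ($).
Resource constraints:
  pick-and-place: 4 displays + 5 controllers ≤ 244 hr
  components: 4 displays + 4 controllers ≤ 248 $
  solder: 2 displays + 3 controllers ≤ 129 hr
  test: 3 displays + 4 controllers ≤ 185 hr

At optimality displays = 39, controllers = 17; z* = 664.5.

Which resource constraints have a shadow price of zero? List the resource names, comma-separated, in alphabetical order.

pick-and-place: 241/244 (slack 3)
components: 224/248 (slack 24)
solder: 129/129 (binding)
test: 185/185 (binding)
By complementary slackness, a constraint with positive slack has shadow price 0 → components, pick-and-place.

components, pick-and-place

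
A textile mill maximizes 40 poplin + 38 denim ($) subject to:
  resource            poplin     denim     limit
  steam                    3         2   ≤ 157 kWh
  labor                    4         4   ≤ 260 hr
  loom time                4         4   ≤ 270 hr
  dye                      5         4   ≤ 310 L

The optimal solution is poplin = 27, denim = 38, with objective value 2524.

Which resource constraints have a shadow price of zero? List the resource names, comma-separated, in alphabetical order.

dye, loom time

steam: 157/157 (binding)
labor: 260/260 (binding)
loom time: 260/270 (slack 10)
dye: 287/310 (slack 23)
By complementary slackness, a constraint with positive slack has shadow price 0 → dye, loom time.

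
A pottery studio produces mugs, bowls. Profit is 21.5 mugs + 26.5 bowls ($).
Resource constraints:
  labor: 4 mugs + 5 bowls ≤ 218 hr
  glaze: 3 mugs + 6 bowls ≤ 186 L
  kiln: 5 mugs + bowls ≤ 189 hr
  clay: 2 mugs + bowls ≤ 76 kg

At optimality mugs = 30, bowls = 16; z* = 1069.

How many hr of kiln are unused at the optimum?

kiln used = 5·30 + 1·16 = 166; slack = 189 − 166 = 23.

23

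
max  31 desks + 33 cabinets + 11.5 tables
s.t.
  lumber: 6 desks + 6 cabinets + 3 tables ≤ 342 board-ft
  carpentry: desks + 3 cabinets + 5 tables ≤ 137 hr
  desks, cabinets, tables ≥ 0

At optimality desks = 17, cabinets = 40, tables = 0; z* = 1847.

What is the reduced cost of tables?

At the optimum: lumber uses 342 of 342 (binding); carpentry uses 137 of 137 (binding).
From A_Bᵀ y = c: 6·y_lumber + 1·y_carpentry = 31; 6·y_lumber + 3·y_carpentry = 33.
Solving: y_lumber = 5, y_carpentry = 1.
Reduced cost of tables: c₃ − yᵀa₃ = 11.5 − (5·3 + 1·5) = 11.5 − 20 = -8.5.

-8.5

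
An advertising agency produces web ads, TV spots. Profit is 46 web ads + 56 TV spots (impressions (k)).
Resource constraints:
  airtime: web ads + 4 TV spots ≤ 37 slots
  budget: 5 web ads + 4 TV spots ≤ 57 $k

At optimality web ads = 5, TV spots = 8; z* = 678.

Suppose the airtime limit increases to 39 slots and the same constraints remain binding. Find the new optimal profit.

At the optimum: airtime uses 37 of 37 (binding); budget uses 57 of 57 (binding).
Dual feasibility on the basic columns requires 1·y_airtime + 5·y_budget = 46, 4·y_airtime + 4·y_budget = 56.
Solving: y_airtime = 6, y_budget = 8.
Δz = y_airtime·Δb = 6 × (2) = 12, so new z* = 678 + 12 = 690.

690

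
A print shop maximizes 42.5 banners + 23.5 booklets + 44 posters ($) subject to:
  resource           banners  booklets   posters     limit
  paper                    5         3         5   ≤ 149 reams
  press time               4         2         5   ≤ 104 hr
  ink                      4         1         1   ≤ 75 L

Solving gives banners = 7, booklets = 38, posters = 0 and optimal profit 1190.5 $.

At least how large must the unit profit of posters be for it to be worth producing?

At the optimum: paper uses 149 of 149 (binding); press time uses 104 of 104 (binding); ink uses 66 of 75 (slack = 9).
By complementary slackness, y = 0 for the non-binding constraint.
From A_Bᵀ y = c: 5·y_paper + 4·y_press time = 42.5; 3·y_paper + 2·y_press time = 23.5.
→ y_paper = 4.5 and y_press time = 5.
posters enters the basis when its profit ≥ yᵀa₃ = 4.5·5 + 5·5 = 47.5.

47.5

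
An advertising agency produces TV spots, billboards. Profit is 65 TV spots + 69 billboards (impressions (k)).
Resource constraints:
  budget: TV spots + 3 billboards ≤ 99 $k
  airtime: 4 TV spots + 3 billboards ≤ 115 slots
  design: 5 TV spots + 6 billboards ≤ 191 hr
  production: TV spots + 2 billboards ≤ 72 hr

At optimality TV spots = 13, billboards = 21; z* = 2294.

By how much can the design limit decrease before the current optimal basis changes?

47.25

Binding constraints: airtime, design. The basis is B = [[4,3],[5,6]] with det 9.
Per unit decrease in design, x* moves by d = (0.3333, -0.4444).
The basis stays optimal until billboards reaches 0; allowable decrease = 47.25 hr.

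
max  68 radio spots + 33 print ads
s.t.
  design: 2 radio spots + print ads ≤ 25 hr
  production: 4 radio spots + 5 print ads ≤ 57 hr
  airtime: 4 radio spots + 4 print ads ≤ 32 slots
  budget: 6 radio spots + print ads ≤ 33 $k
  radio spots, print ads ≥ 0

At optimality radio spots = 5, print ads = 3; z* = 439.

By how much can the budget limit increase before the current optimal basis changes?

Binding constraints: airtime, budget. The basis is B = [[4,4],[6,1]] with det -20.
Per unit increase in budget, x* moves by d = (0.2, -0.2).
The basis stays optimal until print ads reaches 0; allowable increase = 15 $k.

15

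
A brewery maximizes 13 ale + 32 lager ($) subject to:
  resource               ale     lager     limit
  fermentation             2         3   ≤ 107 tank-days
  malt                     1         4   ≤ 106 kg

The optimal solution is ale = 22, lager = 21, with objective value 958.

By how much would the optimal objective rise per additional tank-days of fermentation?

Check each constraint at x*: fermentation 107/107 (tight); malt 106/106 (tight).
From A_Bᵀ y = c: 2·y_fermentation + 1·y_malt = 13; 3·y_fermentation + 4·y_malt = 32.
Solving: y_fermentation = 4, y_malt = 5.
Shadow price of fermentation = 4.

4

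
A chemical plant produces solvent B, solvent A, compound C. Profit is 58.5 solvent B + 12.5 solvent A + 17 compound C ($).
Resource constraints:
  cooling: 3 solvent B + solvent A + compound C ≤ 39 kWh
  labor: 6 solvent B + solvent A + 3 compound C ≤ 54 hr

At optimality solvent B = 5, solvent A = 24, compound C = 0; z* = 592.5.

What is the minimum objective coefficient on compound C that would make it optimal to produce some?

At the optimum: cooling uses 39 of 39 (binding); labor uses 54 of 54 (binding).
The binding rows give the dual system: 3·y_cooling + 6·y_labor = 58.5 and 1·y_cooling + 1·y_labor = 12.5.
→ y_cooling = 5.5 and y_labor = 7.
compound C enters the basis when its profit ≥ yᵀa₃ = 5.5·1 + 7·3 = 26.5.

26.5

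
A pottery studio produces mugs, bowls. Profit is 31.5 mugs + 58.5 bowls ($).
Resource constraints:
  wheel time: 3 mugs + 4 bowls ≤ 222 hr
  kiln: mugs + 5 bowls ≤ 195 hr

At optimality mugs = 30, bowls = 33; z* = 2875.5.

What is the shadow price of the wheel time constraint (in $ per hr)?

9

Both wheel time and kiln are binding at x*.
From A_Bᵀ y = c: 3·y_wheel time + 1·y_kiln = 31.5; 4·y_wheel time + 5·y_kiln = 58.5.
→ y_wheel time = 9 and y_kiln = 4.5.
Shadow price of wheel time = 9.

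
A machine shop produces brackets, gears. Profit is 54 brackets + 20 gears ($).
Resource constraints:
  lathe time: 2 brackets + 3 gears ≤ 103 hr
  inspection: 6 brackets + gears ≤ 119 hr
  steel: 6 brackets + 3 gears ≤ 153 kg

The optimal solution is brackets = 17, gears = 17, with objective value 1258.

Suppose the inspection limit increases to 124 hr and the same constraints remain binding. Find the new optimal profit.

1275.5

Binding: inspection and steel. Non-binding: lathe time (18 unused).
Slack constraints have shadow price 0 (complementary slackness).
The binding rows give the dual system: 6·y_inspection + 6·y_steel = 54 and 1·y_inspection + 3·y_steel = 20.
Solving: y_inspection = 3.5, y_steel = 5.5.
Δz = y_inspection·Δb = 3.5 × (5) = 17.5, so new z* = 1258 + 17.5 = 1275.5.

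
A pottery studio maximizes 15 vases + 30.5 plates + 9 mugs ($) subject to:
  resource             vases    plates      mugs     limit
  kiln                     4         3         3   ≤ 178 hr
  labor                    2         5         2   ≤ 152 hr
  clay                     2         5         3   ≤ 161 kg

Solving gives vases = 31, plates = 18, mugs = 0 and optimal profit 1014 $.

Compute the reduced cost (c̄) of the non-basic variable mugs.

At the optimum: kiln uses 178 of 178 (binding); labor uses 152 of 152 (binding); clay uses 152 of 161 (slack = 9).
Slack constraints have shadow price 0 (complementary slackness).
From A_Bᵀ y = c: 4·y_kiln + 2·y_labor = 15; 3·y_kiln + 5·y_labor = 30.5.
Solving: y_kiln = 1, y_labor = 5.5.
Reduced cost of mugs: c₃ − yᵀa₃ = 9 − (1·3 + 5.5·2) = 9 − 14 = -5.

-5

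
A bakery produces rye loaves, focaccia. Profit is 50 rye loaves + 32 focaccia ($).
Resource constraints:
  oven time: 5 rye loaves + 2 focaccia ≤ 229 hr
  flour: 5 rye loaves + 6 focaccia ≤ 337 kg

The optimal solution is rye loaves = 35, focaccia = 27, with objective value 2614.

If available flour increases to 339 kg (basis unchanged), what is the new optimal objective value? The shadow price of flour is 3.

2620

Δb = 2, so new z* = 2614 + (3)·(2) = 2614 + 6 = 2620.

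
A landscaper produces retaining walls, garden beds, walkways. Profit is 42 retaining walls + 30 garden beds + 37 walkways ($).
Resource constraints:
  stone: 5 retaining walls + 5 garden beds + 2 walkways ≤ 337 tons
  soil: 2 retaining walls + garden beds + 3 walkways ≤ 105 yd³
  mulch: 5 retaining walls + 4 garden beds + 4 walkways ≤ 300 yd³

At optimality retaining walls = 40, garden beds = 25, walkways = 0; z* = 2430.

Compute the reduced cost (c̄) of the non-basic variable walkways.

-5

Check each constraint at x*: stone 325/337 (slack 12); soil 105/105 (tight); mulch 300/300 (tight).
Since stone is not tight, its dual is 0.
The binding rows give the dual system: 2·y_soil + 5·y_mulch = 42 and 1·y_soil + 4·y_mulch = 30.
Solving: y_soil = 6, y_mulch = 6.
Reduced cost of walkways: c₃ − yᵀa₃ = 37 − (6·3 + 6·4) = 37 − 42 = -5.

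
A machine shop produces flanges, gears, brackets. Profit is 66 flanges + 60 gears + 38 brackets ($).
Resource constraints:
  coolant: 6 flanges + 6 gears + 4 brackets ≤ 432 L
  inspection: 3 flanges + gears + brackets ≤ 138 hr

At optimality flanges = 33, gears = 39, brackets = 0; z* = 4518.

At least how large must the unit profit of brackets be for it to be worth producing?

Both coolant and inspection are binding at x*.
From A_Bᵀ y = c: 6·y_coolant + 3·y_inspection = 66; 6·y_coolant + 1·y_inspection = 60.
Solving: y_coolant = 9.5, y_inspection = 3.
brackets enters the basis when its profit ≥ yᵀa₃ = 9.5·4 + 3·1 = 41.

41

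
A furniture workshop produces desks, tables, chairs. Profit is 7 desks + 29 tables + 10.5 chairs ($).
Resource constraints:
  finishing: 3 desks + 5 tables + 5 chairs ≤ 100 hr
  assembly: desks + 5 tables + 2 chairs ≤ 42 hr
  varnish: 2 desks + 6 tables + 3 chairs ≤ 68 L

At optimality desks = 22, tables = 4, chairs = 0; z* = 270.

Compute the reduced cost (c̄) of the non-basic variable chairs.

At the optimum: finishing uses 86 of 100 (slack = 14); assembly uses 42 of 42 (binding); varnish uses 68 of 68 (binding).
Slack constraints have shadow price 0 (complementary slackness).
The binding rows give the dual system: 1·y_assembly + 2·y_varnish = 7 and 5·y_assembly + 6·y_varnish = 29.
This yields shadow prices y_assembly = 4, y_varnish = 1.5.
Reduced cost of chairs: c₃ − yᵀa₃ = 10.5 − (4·2 + 1.5·3) = 10.5 − 12.5 = -2.

-2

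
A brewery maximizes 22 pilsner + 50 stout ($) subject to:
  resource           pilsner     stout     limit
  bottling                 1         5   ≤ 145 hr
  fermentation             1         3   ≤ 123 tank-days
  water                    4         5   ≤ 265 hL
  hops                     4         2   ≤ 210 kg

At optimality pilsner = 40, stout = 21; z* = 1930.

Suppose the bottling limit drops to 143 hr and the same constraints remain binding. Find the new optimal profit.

1918

Check each constraint at x*: bottling 145/145 (tight); fermentation 103/123 (slack 20); water 265/265 (tight); hops 202/210 (slack 8).
Slack constraints have shadow price 0 (complementary slackness).
Dual feasibility on the basic columns requires 1·y_bottling + 4·y_water = 22, 5·y_bottling + 5·y_water = 50.
Solving: y_bottling = 6, y_water = 4.
Δz = y_bottling·Δb = 6 × (-2) = -12, so new z* = 1930 − 12 = 1918.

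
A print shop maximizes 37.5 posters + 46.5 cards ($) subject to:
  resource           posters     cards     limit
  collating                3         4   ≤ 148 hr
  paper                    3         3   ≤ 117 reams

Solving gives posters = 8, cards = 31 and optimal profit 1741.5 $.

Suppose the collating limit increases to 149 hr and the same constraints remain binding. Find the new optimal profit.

1750.5

Check each constraint at x*: collating 148/148 (tight); paper 117/117 (tight).
From A_Bᵀ y = c: 3·y_collating + 3·y_paper = 37.5; 4·y_collating + 3·y_paper = 46.5.
This yields shadow prices y_collating = 9, y_paper = 3.5.
Δz = y_collating·Δb = 9 × (1) = 9, so new z* = 1741.5 + 9 = 1750.5.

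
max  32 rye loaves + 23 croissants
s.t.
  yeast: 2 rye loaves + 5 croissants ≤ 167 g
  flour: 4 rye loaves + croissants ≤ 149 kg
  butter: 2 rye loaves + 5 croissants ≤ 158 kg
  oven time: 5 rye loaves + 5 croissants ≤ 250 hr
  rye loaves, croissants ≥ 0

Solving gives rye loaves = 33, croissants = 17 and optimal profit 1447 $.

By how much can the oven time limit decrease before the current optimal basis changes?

63.75

Binding constraints: flour, oven time. The basis is B = [[4,1],[5,5]] with det 15.
Per unit decrease in oven time, x* moves by d = (0.0667, -0.2667).
The basis stays optimal until croissants reaches 0; allowable decrease = 63.75 hr.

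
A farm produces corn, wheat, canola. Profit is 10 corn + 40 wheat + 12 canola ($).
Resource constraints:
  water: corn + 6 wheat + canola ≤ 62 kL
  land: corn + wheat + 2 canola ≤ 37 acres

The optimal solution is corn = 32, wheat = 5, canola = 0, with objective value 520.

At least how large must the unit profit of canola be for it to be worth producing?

14

Both water and land are binding at x*.
Dual feasibility on the basic columns requires 1·y_water + 1·y_land = 10, 6·y_water + 1·y_land = 40.
Solving: y_water = 6, y_land = 4.
canola enters the basis when its profit ≥ yᵀa₃ = 6·1 + 4·2 = 14.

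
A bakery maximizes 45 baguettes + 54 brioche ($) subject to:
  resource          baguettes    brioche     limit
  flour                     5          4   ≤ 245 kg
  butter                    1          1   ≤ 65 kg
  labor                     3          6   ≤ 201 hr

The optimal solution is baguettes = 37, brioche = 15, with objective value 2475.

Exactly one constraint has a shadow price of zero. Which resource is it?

butter

flour: 245/245 (binding)
butter: 52/65 (slack 13)
labor: 201/201 (binding)
By complementary slackness, a constraint with positive slack has shadow price 0 → butter.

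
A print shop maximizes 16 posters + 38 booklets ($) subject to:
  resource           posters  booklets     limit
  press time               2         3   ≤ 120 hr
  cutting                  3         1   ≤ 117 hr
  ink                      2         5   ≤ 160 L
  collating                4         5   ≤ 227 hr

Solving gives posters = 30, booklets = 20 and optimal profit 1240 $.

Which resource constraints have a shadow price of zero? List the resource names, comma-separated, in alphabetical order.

press time: 120/120 (binding)
cutting: 110/117 (slack 7)
ink: 160/160 (binding)
collating: 220/227 (slack 7)
By complementary slackness, a constraint with positive slack has shadow price 0 → collating, cutting.

collating, cutting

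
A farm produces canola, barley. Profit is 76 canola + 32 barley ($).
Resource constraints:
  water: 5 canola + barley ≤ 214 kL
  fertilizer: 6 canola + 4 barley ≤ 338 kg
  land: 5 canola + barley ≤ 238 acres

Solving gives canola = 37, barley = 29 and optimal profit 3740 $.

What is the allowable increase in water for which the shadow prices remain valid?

Binding constraints: water, fertilizer. The basis is B = [[5,1],[6,4]] with det 14.
Per unit increase in water, x* moves by d = (0.2857, -0.4286).
The basis stays optimal until land becomes binding; allowable increase = 24 kL.

24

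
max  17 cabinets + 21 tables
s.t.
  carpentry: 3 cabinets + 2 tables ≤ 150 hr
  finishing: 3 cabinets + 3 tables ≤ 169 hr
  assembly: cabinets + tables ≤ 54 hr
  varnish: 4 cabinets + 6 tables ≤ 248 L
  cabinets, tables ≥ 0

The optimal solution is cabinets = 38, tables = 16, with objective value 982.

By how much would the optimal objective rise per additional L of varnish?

Check each constraint at x*: carpentry 146/150 (slack 4); finishing 162/169 (slack 7); assembly 54/54 (tight); varnish 248/248 (tight).
Slack constraints have shadow price 0 (complementary slackness).
The binding rows give the dual system: 1·y_assembly + 4·y_varnish = 17 and 1·y_assembly + 6·y_varnish = 21.
→ y_assembly = 9 and y_varnish = 2.
Shadow price of varnish = 2.

2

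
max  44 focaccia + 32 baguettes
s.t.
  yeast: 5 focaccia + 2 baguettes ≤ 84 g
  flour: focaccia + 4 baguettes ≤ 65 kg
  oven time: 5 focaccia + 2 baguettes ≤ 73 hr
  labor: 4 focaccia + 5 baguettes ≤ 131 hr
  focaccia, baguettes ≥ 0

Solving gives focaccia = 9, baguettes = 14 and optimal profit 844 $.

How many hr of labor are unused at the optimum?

labor used = 4·9 + 5·14 = 106; slack = 131 − 106 = 25.

25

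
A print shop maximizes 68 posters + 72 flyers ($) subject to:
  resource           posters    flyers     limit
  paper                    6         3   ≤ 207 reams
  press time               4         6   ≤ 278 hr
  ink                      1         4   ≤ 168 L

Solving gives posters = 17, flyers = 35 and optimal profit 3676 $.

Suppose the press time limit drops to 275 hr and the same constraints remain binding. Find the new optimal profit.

Binding: paper and press time. Non-binding: ink (11 unused).
By complementary slackness, y = 0 for the non-binding constraint.
The binding rows give the dual system: 6·y_paper + 4·y_press time = 68 and 3·y_paper + 6·y_press time = 72.
Solving: y_paper = 5, y_press time = 9.5.
Δz = y_press time·Δb = 9.5 × (-3) = -28.5, so new z* = 3676 − 28.5 = 3647.5.

3647.5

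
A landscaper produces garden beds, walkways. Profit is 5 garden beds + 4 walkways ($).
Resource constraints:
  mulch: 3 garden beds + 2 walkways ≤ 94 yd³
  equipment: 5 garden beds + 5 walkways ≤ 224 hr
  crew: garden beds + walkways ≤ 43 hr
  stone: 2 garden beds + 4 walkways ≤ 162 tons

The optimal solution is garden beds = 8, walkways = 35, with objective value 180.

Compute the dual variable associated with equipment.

0

Check each constraint at x*: mulch 94/94 (tight); equipment 215/224 (slack 9); crew 43/43 (tight); stone 156/162 (slack 6).
Since equipment, stone are not tight, their duals are 0.
From A_Bᵀ y = c: 3·y_mulch + 1·y_crew = 5; 2·y_mulch + 1·y_crew = 4.
This yields shadow prices y_mulch = 1, y_crew = 2.
Shadow price of equipment = 0.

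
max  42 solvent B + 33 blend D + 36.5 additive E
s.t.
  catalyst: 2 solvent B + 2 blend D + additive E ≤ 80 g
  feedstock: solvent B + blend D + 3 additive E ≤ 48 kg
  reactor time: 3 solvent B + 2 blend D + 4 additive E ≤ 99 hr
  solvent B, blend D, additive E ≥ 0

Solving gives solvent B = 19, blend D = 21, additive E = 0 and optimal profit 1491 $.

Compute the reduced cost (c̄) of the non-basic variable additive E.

At the optimum: catalyst uses 80 of 80 (binding); feedstock uses 40 of 48 (slack = 8); reactor time uses 99 of 99 (binding).
Slack constraints have shadow price 0 (complementary slackness).
The binding rows give the dual system: 2·y_catalyst + 3·y_reactor time = 42 and 2·y_catalyst + 2·y_reactor time = 33.
→ y_catalyst = 7.5 and y_reactor time = 9.
Reduced cost of additive E: c₃ − yᵀa₃ = 36.5 − (7.5·1 + 9·4) = 36.5 − 43.5 = -7.

-7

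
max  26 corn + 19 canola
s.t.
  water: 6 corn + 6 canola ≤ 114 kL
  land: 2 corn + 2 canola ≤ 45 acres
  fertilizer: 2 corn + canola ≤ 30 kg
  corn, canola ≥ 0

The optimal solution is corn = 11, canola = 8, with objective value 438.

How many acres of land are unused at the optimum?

land used = 2·11 + 2·8 = 38; slack = 45 − 38 = 7.

7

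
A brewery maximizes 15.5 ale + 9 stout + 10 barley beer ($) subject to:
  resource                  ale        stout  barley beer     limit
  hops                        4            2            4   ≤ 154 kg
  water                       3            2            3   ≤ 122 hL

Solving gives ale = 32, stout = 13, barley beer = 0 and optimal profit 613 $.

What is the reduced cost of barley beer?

-5.5

Both hops and water are binding at x*.
The binding rows give the dual system: 4·y_hops + 3·y_water = 15.5 and 2·y_hops + 2·y_water = 9.
→ y_hops = 2 and y_water = 2.5.
Reduced cost of barley beer: c₃ − yᵀa₃ = 10 − (2·4 + 2.5·3) = 10 − 15.5 = -5.5.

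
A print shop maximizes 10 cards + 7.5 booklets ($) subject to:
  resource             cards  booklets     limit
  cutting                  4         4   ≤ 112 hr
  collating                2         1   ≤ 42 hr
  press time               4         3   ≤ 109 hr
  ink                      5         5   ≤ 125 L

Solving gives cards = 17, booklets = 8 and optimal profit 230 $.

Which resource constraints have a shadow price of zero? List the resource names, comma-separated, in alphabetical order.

cutting: 100/112 (slack 12)
collating: 42/42 (binding)
press time: 92/109 (slack 17)
ink: 125/125 (binding)
By complementary slackness, a constraint with positive slack has shadow price 0 → cutting, press time.

cutting, press time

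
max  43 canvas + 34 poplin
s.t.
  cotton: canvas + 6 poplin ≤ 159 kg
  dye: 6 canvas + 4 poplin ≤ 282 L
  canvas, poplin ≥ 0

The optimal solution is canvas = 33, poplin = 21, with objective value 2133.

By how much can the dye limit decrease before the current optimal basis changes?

Binding constraints: cotton, dye. The basis is B = [[1,6],[6,4]] with det -32.
Per unit decrease in dye, x* moves by d = (-0.1875, 0.03125).
The basis stays optimal until canvas reaches 0; allowable decrease = 176 L.

176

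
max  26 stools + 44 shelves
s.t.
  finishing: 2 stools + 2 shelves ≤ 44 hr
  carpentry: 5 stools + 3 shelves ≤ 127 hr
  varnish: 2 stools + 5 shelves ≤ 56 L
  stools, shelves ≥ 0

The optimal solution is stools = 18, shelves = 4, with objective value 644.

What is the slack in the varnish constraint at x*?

varnish used = 2·18 + 5·4 = 56; slack = 56 − 56 = 0.

0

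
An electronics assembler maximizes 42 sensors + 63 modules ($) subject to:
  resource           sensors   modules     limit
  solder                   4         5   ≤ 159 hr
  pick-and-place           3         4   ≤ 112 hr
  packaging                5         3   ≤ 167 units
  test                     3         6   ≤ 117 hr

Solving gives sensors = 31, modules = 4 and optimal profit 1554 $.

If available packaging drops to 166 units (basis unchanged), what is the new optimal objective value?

Binding: packaging and test. Non-binding: solder (15 unused), pick-and-place (3 unused).
Slack constraints have shadow price 0 (complementary slackness).
Dual feasibility on the basic columns requires 5·y_packaging + 3·y_test = 42, 3·y_packaging + 6·y_test = 63.
This yields shadow prices y_packaging = 3, y_test = 9.
Δz = y_packaging·Δb = 3 × (-1) = -3, so new z* = 1554 − 3 = 1551.

1551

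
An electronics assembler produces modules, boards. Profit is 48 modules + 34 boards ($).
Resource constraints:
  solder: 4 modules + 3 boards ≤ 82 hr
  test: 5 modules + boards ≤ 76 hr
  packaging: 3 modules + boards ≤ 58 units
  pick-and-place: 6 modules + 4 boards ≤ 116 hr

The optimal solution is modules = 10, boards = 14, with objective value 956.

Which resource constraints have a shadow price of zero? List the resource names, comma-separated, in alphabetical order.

solder: 82/82 (binding)
test: 64/76 (slack 12)
packaging: 44/58 (slack 14)
pick-and-place: 116/116 (binding)
By complementary slackness, a constraint with positive slack has shadow price 0 → packaging, test.

packaging, test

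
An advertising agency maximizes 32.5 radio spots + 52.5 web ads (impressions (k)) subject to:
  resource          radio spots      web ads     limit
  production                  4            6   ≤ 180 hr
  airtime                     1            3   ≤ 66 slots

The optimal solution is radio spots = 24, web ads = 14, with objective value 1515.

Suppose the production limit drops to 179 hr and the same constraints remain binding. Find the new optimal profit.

At the optimum: production uses 180 of 180 (binding); airtime uses 66 of 66 (binding).
Dual feasibility on the basic columns requires 4·y_production + 1·y_airtime = 32.5, 6·y_production + 3·y_airtime = 52.5.
This yields shadow prices y_production = 7.5, y_airtime = 2.5.
Δz = y_production·Δb = 7.5 × (-1) = -7.5, so new z* = 1515 − 7.5 = 1507.5.

1507.5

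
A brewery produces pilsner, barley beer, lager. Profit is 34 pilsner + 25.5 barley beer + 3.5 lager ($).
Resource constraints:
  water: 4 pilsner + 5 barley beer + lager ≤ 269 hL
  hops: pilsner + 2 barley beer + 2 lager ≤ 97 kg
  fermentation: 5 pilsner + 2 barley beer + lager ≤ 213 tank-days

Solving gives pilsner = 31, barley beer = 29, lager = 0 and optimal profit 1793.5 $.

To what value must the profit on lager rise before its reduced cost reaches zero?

Binding: water and fermentation. Non-binding: hops (8 unused).
Slack constraints have shadow price 0 (complementary slackness).
Dual feasibility on the basic columns requires 4·y_water + 5·y_fermentation = 34, 5·y_water + 2·y_fermentation = 25.5.
This yields shadow prices y_water = 3.5, y_fermentation = 4.
lager enters the basis when its profit ≥ yᵀa₃ = 3.5·1 + 4·1 = 7.5.

7.5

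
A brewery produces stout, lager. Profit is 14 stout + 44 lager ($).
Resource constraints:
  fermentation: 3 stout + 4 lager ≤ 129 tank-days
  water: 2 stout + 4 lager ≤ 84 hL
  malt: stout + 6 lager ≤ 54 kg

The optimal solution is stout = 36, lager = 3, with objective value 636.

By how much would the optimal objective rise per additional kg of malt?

Binding: water and malt. Non-binding: fermentation (9 unused).
Slack constraints have shadow price 0 (complementary slackness).
From A_Bᵀ y = c: 2·y_water + 1·y_malt = 14; 4·y_water + 6·y_malt = 44.
Solving: y_water = 5, y_malt = 4.
Shadow price of malt = 4.

4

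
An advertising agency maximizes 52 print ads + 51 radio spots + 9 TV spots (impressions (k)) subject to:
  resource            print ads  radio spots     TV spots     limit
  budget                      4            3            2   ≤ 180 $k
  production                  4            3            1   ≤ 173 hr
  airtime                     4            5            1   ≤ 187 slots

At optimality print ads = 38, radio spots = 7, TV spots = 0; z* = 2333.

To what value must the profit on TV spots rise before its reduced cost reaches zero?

Check each constraint at x*: budget 173/180 (slack 7); production 173/173 (tight); airtime 187/187 (tight).
Slack constraints have shadow price 0 (complementary slackness).
The binding rows give the dual system: 4·y_production + 4·y_airtime = 52 and 3·y_production + 5·y_airtime = 51.
This yields shadow prices y_production = 7, y_airtime = 6.
TV spots enters the basis when its profit ≥ yᵀa₃ = 7·1 + 6·1 = 13.

13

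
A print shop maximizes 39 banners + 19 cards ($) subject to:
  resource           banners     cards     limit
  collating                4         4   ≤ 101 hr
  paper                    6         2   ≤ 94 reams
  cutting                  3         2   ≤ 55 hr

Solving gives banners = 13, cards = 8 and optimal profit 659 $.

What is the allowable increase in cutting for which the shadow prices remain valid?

Binding constraints: paper, cutting. The basis is B = [[6,2],[3,2]] with det 6.
Per unit increase in cutting, x* moves by d = (-0.3333, 1).
The basis stays optimal until collating becomes binding; allowable increase = 6.375 hr.

6.375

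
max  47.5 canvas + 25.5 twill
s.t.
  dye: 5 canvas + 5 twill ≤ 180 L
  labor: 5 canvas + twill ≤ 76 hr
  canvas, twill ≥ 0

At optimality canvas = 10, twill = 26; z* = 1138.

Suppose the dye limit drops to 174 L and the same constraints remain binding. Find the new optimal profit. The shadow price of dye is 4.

1114

Δb = -6, so new z* = 1138 + (4)·(-6) = 1138 − 24 = 1114.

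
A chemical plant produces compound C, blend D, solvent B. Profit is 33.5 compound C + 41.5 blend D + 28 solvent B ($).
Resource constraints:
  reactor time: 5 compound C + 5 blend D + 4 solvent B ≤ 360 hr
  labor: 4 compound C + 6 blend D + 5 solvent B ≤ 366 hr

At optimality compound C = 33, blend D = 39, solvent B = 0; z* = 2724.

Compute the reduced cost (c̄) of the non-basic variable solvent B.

-6

Check each constraint at x*: reactor time 360/360 (tight); labor 366/366 (tight).
Dual feasibility on the basic columns requires 5·y_reactor time + 4·y_labor = 33.5, 5·y_reactor time + 6·y_labor = 41.5.
This yields shadow prices y_reactor time = 3.5, y_labor = 4.
Reduced cost of solvent B: c₃ − yᵀa₃ = 28 − (3.5·4 + 4·5) = 28 − 34 = -6.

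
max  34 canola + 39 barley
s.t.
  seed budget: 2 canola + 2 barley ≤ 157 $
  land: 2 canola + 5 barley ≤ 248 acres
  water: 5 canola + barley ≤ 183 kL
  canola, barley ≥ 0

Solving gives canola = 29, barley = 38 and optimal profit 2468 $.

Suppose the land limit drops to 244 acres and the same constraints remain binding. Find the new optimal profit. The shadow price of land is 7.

Δb = -4, so new z* = 2468 + (7)·(-4) = 2468 − 28 = 2440.

2440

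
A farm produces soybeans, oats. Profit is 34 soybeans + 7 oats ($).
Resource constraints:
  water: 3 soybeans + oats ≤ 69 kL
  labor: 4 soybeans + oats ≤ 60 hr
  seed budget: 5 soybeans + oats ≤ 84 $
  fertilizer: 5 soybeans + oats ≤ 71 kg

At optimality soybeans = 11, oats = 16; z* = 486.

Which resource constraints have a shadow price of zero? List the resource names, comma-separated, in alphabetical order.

water: 49/69 (slack 20)
labor: 60/60 (binding)
seed budget: 71/84 (slack 13)
fertilizer: 71/71 (binding)
By complementary slackness, a constraint with positive slack has shadow price 0 → seed budget, water.

seed budget, water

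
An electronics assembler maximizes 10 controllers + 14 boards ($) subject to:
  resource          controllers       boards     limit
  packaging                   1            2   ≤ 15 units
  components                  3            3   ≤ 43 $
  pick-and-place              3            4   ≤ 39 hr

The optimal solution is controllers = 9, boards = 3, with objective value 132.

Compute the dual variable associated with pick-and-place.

Check each constraint at x*: packaging 15/15 (tight); components 36/43 (slack 7); pick-and-place 39/39 (tight).
By complementary slackness, y = 0 for the non-binding constraint.
From A_Bᵀ y = c: 1·y_packaging + 3·y_pick-and-place = 10; 2·y_packaging + 4·y_pick-and-place = 14.
→ y_packaging = 1 and y_pick-and-place = 3.
Shadow price of pick-and-place = 3.

3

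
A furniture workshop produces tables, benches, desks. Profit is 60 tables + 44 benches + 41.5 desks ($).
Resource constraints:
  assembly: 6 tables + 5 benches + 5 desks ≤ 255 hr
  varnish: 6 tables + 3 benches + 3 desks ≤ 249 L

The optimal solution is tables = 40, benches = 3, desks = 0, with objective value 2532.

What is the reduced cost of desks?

Check each constraint at x*: assembly 255/255 (tight); varnish 249/249 (tight).
The binding rows give the dual system: 6·y_assembly + 6·y_varnish = 60 and 5·y_assembly + 3·y_varnish = 44.
Solving: y_assembly = 7, y_varnish = 3.
Reduced cost of desks: c₃ − yᵀa₃ = 41.5 − (7·5 + 3·3) = 41.5 − 44 = -2.5.

-2.5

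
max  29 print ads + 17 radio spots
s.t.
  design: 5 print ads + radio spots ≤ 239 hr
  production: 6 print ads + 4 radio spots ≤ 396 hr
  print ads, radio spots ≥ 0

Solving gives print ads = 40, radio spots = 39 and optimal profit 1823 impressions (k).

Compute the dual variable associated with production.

Both design and production are binding at x*.
The binding rows give the dual system: 5·y_design + 6·y_production = 29 and 1·y_design + 4·y_production = 17.
→ y_design = 1 and y_production = 4.
Shadow price of production = 4.

4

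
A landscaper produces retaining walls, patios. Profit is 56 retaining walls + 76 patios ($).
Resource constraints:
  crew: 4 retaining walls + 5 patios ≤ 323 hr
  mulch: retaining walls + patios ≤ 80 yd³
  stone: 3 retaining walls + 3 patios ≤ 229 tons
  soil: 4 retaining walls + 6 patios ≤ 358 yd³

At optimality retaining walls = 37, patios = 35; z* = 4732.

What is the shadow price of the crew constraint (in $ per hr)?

8

Binding: crew and soil. Non-binding: mulch (8 unused), stone (13 unused).
Slack constraints have shadow price 0 (complementary slackness).
Dual feasibility on the basic columns requires 4·y_crew + 4·y_soil = 56, 5·y_crew + 6·y_soil = 76.
Solving: y_crew = 8, y_soil = 6.
Shadow price of crew = 8.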